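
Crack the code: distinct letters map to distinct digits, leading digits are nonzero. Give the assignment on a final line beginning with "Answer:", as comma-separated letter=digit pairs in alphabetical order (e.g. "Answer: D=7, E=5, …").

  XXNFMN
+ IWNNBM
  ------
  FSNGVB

Step 1. [col 1: N + M ≡ B (mod 10)] B=1 is one option consistent with column 1 (N + M ≡ B (mod 10), carry-in 0) — take it. So B=1.
Step 2. [col 1: N + M ≡ B (mod 10)] no forcing yet in column 1 (carry-in 0); N=9 is free and consistent — try it, so N=9.
Step 3. [col 1: N + M ≡ B (mod 10)] in column 1 we have N+M≡B with carry-in 0; given N=9, B=1 and digits 1,9 already taken and all letters distinct, that pins M to 2 ⇒ M=2.
Step 4. [col 2: M + B ≡ V (mod 10)] column 2: given M=2, B=1, carry-in 1, and digits 1,2,9 already taken and all letters distinct, M+B≡V (mod 10) forces V=4. So V=4.
Step 5. [col 3: F + N ≡ G (mod 10)] several values work for G in column 3 (F + N ≡ G (mod 10), carry-in 0); try G=7. So G=7.
Step 6. [col 3: F + N ≡ G (mod 10)] in column 3 we have F+N≡G with carry-in 0; given N=9, G=7 and digits 1,2,4,7,9 already taken and all letters distinct, that pins F to 8. So F=8.
Step 7. [col 5: X + W ≡ S (mod 10)] no forcing yet in column 5 (carry-in 1); S=6 is free and consistent — try it, so S=6.
Step 8. [col 5: X + W ≡ S (mod 10)] no forcing yet in column 5 (carry-in 1); X=5 is free and consistent — try it ⇒ X=5.
Step 9. [col 5: X + W ≡ S (mod 10)] in column 5 we have X+W≡S with carry-in 1; given X=5, S=6 and digits 1,2,4,5,6,7,8,9 already taken and all letters distinct, that pins W to 0, so W=0.
Step 10. [col 6: X + I ≡ F (mod 10)] column 6 reads X+I+carry(0)=F with X=5, F=8; with digits 0,1,2,4,5,6,7,8,9 already taken and all letters distinct, the only value for I is 3, so I=3.

Answer: B=1, F=8, G=7, I=3, M=2, N=9, S=6, V=4, W=0, X=5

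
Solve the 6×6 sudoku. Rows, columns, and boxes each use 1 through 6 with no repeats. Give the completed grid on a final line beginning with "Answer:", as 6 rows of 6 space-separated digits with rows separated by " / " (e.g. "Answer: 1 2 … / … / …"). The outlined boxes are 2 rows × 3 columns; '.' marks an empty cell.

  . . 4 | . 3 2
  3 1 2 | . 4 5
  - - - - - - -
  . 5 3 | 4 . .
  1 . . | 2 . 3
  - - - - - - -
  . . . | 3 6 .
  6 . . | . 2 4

Step 1. [r5c6∈{1}] only 1 remains possible at r5c6. So r5c6=1.
Step 2. [r5c1∈{2,4,5}] col 1 places 4 nowhere but r5c1. So r5c1=4.
Step 3. [r1c2∈{6}] r1c2 has the single candidate 6. So r1c2=6.
Step 4. [r5c3∈{5}] r5c3's peers cover all but 5. So r5c3=5.
Step 5. [r4c2∈{4}] nothing but 4 survives at r4c2 ⇒ r4c2=4.
Step 6. [r4c5∈{5}] r4c5's peers cover all but 5, so r4c5=5.
Step 7. [r6c3∈{1}] r6c3 has the single candidate 1. So r6c3=1.
Step 8. [r3c5∈{1}] nothing but 1 survives at r3c5. So r3c5=1.
Step 9. [r3c1∈{2}] nothing but 2 survives at r3c1 ⇒ r3c1=2.
Step 10. [r1c4∈{1}] r1c4's peers cover all but 1 ⇒ r1c4=1.
Step 11. [r2c4∈{6}] r2c4 has the single candidate 6. So r2c4=6.
Step 12. [r1c1∈{5}] r1c1 is down to just 5, so r1c1=5.
Step 13. [r6c4∈{5}] only 5 remains possible at r6c4 ⇒ r6c4=5.
Step 14. [r4c3∈{6}] nothing but 6 survives at r4c3. So r4c3=6.
Step 15. [r5c2∈{2}] nothing but 2 survives at r5c2. So r5c2=2.
Step 16. [r3c6∈{6}] r3c6's peers cover all but 6, so r3c6=6.
Step 17. [r6c2∈{3}] r6c2 is down to just 3 ⇒ r6c2=3.

Answer: 5 6 4 1 3 2 / 3 1 2 6 4 5 / 2 5 3 4 1 6 / 1 4 6 2 5 3 / 4 2 5 3 6 1 / 6 3 1 5 2 4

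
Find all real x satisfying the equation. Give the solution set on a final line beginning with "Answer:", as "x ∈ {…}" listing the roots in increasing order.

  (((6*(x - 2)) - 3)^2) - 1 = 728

Step 1. [(((6*(x - 2)) - 3)^2) - 1 = 728] add 1: x sits inside (… - 1). So sub: ((6*(x - 2)) - 3)^2 = 729.
Step 2. [((6*(x - 2)) - 3)^2 = 729] 729 ≥ 0, LHS is (·)² — take ±√, so sqrt: (6*(x - 2)) - 3 = 27 or -27.
Step 3. [(6*(x - 2)) - 3 = 27 or -27] the outer -3 inverts by adding 3. So sub: 6*(x - 2) = 30 or -24.
Step 4. [6*(x - 2) = 30 or -24] leading coefficient 6: divide by 6 ⇒ div: x - 2 = 5 or -4.
Step 5. [x - 2 = 5 or -4] the outer -2 inverts by adding 2, so sub: x = 7 or -2.

Answer: x ∈ {-2, 7}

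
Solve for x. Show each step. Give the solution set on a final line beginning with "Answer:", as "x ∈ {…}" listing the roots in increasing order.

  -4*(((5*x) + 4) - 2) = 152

Step 1. [-4*(((5*x) + 4) - 2) = 152] leading coefficient -4: divide by -4 ⇒ div: ((5*x) + 4) - 2 = -38.
Step 2. [((5*x) + 4) - 2 = -38] 2 comes off first (add 2) ⇒ sub: (5*x) + 4 = -36.
Step 3. [(5*x) + 4 = -36] peel the +4: subtract 4 from each side ⇒ sub: 5*x = -40.
Step 4. [5*x = -40] leading coefficient 5: divide by 5 ⇒ div: x = -8.

Answer: x ∈ {-8}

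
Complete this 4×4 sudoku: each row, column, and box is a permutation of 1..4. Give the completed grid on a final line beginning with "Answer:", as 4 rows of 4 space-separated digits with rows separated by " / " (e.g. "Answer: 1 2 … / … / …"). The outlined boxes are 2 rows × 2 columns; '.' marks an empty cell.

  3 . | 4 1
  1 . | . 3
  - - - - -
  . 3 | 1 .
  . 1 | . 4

Step 1. [r3c4∈{2}] r3c4 is down to just 2, so r3c4=2.
Step 2. [r2c2∈{2,4}] 4 has one home in row 2: r2c2 ⇒ r2c2=4.
Step 3. [r1c2∈{2}] r1c2 has the single candidate 2. So r1c2=2.
Step 4. [r4c3∈{3}] nothing but 3 survives at r4c3, so r4c3=3.
Step 5. [r3c1∈{4}] nothing but 4 survives at r3c1 ⇒ r3c1=4.
Step 6. [r4c1∈{2}] r4c1 has the single candidate 2 ⇒ r4c1=2.
Step 7. [r2c3∈{2}] only 2 remains possible at r2c3. So r2c3=2.

Answer: 3 2 4 1 / 1 4 2 3 / 4 3 1 2 / 2 1 3 4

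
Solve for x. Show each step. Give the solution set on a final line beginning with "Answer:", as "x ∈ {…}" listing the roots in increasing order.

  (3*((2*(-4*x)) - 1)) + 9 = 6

Step 1. [(3*((2*(-4*x)) - 1)) + 9 = 6] 9 comes off first (subtract 9) ⇒ sub: 3*((2*(-4*x)) - 1) = -3.
Step 2. [3*((2*(-4*x)) - 1) = -3] LHS = 3·(…); ÷3 both sides ⇒ div: (2*(-4*x)) - 1 = -1.
Step 3. [(2*(-4*x)) - 1 = -1] the outer -1 inverts by adding 1 ⇒ sub: 2*(-4*x) = 0.
Step 4. [2*(-4*x) = 0] LHS = 2·(…); ÷2 both sides. So div: -4*x = 0.
Step 5. [-4*x = 0] -4 out front; divide by -4 ⇒ div: x = 0.

Answer: x ∈ {0}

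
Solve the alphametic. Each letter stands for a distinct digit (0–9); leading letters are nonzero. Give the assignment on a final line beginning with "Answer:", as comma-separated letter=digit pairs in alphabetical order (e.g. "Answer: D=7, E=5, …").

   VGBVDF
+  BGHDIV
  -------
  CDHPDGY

Step 1. [C] C is the leading digit of a 7-digit sum of two 6-digit numbers; the final carry is exactly 1. So C=1.
Step 2. [col 1: F + V ≡ Y (mod 10)] column 1 (F + V ≡ Y (mod 10), carry-in 0) doesn't pin Y yet; pick Y=6 and continue, so Y=6.
Step 3. [col 1: F + V ≡ Y (mod 10)] no forcing yet in column 1 (carry-in 0); V=9 is free and consistent — try it ⇒ V=9.
Step 4. [col 1: F + V ≡ Y (mod 10)] column 1 reads F+V+carry(0)=Y with V=9, Y=6; with digits 1,6,9 already taken and all letters distinct, the only value for F is 7 ⇒ F=7.
Step 5. [col 2: D + I ≡ G (mod 10)] column 2 (D + I ≡ G (mod 10), carry-in 1) doesn't pin I yet; pick I=8 and continue. So I=8.
Step 6. [col 2: D + I ≡ G (mod 10)] D=3 is one option consistent with column 2 (D + I ≡ G (mod 10), carry-in 1) — take it. So D=3.
Step 7. [col 2: D + I ≡ G (mod 10)] from column 2 (D=3, I=8, carry-in 1, digits 1,3,6,7,8,9 already taken and all letters distinct): G must equal 2, so G=2.
Step 8. [col 4: B + H ≡ P (mod 10)] several values work for B in column 4 (B + H ≡ P (mod 10), carry-in 1); try B=4 ⇒ B=4.
Step 9. [col 4: B + H ≡ P (mod 10)] P=0 is one option consistent with column 4 (B + H ≡ P (mod 10), carry-in 1) — take it ⇒ P=0.
Step 10. [col 4: B + H ≡ P (mod 10)] from column 4 (B=4, P=0, carry-in 1, digits 0,1,2,3,4,6,7,8,9 already taken and all letters distinct): H must equal 5, so H=5.

Answer: B=4, C=1, D=3, F=7, G=2, H=5, I=8, P=0, V=9, Y=6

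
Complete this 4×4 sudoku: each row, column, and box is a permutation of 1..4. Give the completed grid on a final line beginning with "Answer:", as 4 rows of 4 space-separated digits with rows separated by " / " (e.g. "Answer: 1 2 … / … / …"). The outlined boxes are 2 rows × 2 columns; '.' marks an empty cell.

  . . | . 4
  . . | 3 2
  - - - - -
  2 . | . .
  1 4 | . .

Step 1. [r1c3∈{1}] r1c3 has the single candidate 1 ⇒ r1c3=1.
Step 2. [r3c2∈{3}] r3c2's peers cover all but 3, so r3c2=3.
Step 3. [r4c4∈{3}] nothing but 3 survives at r4c4, so r4c4=3.
Step 4. [r1c1∈{3}] r1c1 has the single candidate 3. So r1c1=3.
Step 5. [r1c2∈{2}] r1c2's peers cover all but 2. So r1c2=2.
Step 6. [r3c4∈{1}] nothing but 1 survives at r3c4. So r3c4=1.
Step 7. [r2c1∈{4}] nothing but 4 survives at r2c1. So r2c1=4.
Step 8. [r4c3∈{2}] r4c3 has the single candidate 2. So r4c3=2.
Step 9. [r2c2∈{1}] r2c2's peers cover all but 1 ⇒ r2c2=1.
Step 10. [r3c3∈{4}] r3c3 has the single candidate 4 ⇒ r3c3=4.

Answer: 3 2 1 4 / 4 1 3 2 / 2 3 4 1 / 1 4 2 3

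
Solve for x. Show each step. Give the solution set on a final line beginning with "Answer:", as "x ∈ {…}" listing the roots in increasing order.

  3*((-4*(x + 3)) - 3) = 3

Step 1. [3*((-4*(x + 3)) - 3) = 3] leading coefficient 3: divide by 3. So div: (-4*(x + 3)) - 3 = 1.
Step 2. [(-4*(x + 3)) - 3 = 1] the outer -3 inverts by adding 3. So sub: -4*(x + 3) = 4.
Step 3. [-4*(x + 3) = 4] -4·(inner) — divide through by -4, so div: x + 3 = -1.
Step 4. [x + 3 = -1] the outer +3 inverts by subtracting 3, so sub: x = -4.

Answer: x ∈ {-4}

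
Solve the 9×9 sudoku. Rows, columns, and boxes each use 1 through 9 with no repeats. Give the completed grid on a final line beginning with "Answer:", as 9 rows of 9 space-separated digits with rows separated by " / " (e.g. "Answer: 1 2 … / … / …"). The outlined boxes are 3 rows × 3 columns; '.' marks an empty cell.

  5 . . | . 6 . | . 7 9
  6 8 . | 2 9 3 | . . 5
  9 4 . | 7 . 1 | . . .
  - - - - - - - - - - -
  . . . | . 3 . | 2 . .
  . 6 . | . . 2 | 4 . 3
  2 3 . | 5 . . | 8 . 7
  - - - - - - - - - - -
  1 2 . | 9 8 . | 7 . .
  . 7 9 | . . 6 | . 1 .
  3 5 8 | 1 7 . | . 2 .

Step 1. [r9c6∈{4}] r9c6 is down to just 4. So r9c6=4.
Step 2. [r6c8∈{6,9}] 6 has one home in row 6: r6c8. So r6c8=6.
Step 3. [r1c2∈{1}] r1c2 is down to just 1. So r1c2=1.
Step 4. [r7c8∈{3,4,5}] r7c8 is the only open cell in row 7 admitting 3. So r7c8=3.
Step 5. [r4c6∈{7,8,9}] r4c6 is the only open cell in col 6 admitting 7. So r4c6=7.
Step 6. [r8c1∈{4}] nothing but 4 survives at r8c1. So r8c1=4.
Step 7. [r3c9∈{2,6,8}] col 9 places 2 nowhere but r3c9. So r3c9=2.
Step 8. [r6c5∈{1,4}] col 5 places 4 nowhere but r6c5. So r6c5=4.
Step 9. [r5c4∈{8}] nothing but 8 survives at r5c4, so r5c4=8.
Step 10. [r3c7∈{3,6}] row 3 places 6 nowhere but r3c7. So r3c7=6.
Step 11. [r4c3∈{1,4,5}] in row 4, 4 fits only at r4c3, so r4c3=4.
Step 12. [r5c3∈{1,5,7}] across col 3, 5 lands solely at r5c3 ⇒ r5c3=5.
Step 13. [r7c6∈{5}] r7c6 has the single candidate 5 ⇒ r7c6=5.
Step 14. [r5c8∈{9}] r5c8 has the single candidate 9, so r5c8=9.
Step 15. [r1c7∈{3}] r1c7's peers cover all but 3, so r1c7=3.
Step 16. [r7c9∈{4,6}] r7c9 is the only open cell in row 7 admitting 4, so r7c9=4.
Step 17. [r4c1∈{8}] r4c1's peers cover all but 8. So r4c1=8.
Step 18. [r2c8∈{4}] r2c8's peers cover all but 4, so r2c8=4.
Step 19. [r7c3∈{6}] r7c3 is down to just 6 ⇒ r7c3=6.
Step 20. [r8c4∈{3}] nothing but 3 survives at r8c4, so r8c4=3.
Step 21. [r1c6∈{8}] nothing but 8 survives at r1c6. So r1c6=8.
Step 22. [r1c3∈{2}] r1c3 has the single candidate 2 ⇒ r1c3=2.
Step 23. [r3c5∈{5}] r3c5 has the single candidate 5 ⇒ r3c5=5.
Step 24. [r8c9∈{8}] nothing but 8 survives at r8c9. So r8c9=8.
Step 25. [r5c5∈{1}] nothing but 1 survives at r5c5. So r5c5=1.
Step 26. [r2c7∈{1}] r2c7 is down to just 1 ⇒ r2c7=1.
Step 27. [r1c4∈{4}] r1c4 has the single candidate 4, so r1c4=4.
Step 28. [r3c8∈{8}] only 8 remains possible at r3c8. So r3c8=8.
Step 29. [r3c3∈{3}] r3c3 is down to just 3, so r3c3=3.
Step 30. [r2c3∈{7}] only 7 remains possible at r2c3. So r2c3=7.
Step 31. [r6c6∈{9}] r6c6 has the single candidate 9. So r6c6=9.
Step 32. [r4c2∈{9}] r4c2 is down to just 9 ⇒ r4c2=9.
Step 33. [r5c1∈{7}] nothing but 7 survives at r5c1 ⇒ r5c1=7.
Step 34. [r4c4∈{6}] r4c4 is down to just 6, so r4c4=6.
Step 35. [r8c5∈{2}] r8c5 has the single candidate 2 ⇒ r8c5=2.
Step 36. [r4c9∈{1}] r4c9 is down to just 1 ⇒ r4c9=1.
Step 37. [r4c8∈{5}] r4c8's peers cover all but 5. So r4c8=5.
Step 38. [r9c7∈{9}] nothing but 9 survives at r9c7 ⇒ r9c7=9.
Step 39. [r9c9∈{6}] only 6 remains possible at r9c9 ⇒ r9c9=6.
Step 40. [r6c3∈{1}] only 1 remains possible at r6c3, so r6c3=1.
Step 41. [r8c7∈{5}] r8c7 is down to just 5, so r8c7=5.

Answer: 5 1 2 4 6 8 3 7 9 / 6 8 7 2 9 3 1 4 5 / 9 4 3 7 5 1 6 8 2 / 8 9 4 6 3 7 2 5 1 / 7 6 5 8 1 2 4 9 3 / 2 3 1 5 4 9 8 6 7 / 1 2 6 9 8 5 7 3 4 / 4 7 9 3 2 6 5 1 8 / 3 5 8 1 7 4 9 2 6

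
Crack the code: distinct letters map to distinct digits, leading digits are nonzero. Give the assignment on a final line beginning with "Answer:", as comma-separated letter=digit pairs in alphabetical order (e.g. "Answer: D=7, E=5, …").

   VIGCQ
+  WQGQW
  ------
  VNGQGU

Step 1. [V] V is the leading digit of a 6-digit sum of two 5-digit numbers; the final carry is exactly 1, so V=1.
Step 2. [col 1: Q + W ≡ U (mod 10)] U=3 is one option consistent with column 1 (Q + W ≡ U (mod 10), carry-in 0) — take it. So U=3.
Step 3. [col 1: Q + W ≡ U (mod 10)] several values work for Q in column 1 (Q + W ≡ U (mod 10), carry-in 0); try Q=5. So Q=5.
Step 4. [col 1: Q + W ≡ U (mod 10)] in column 1 we have Q+W≡U with carry-in 0; given Q=5, U=3 and digits 1,3,5 already taken and all letters distinct, that pins W to 8. So W=8.
Step 5. [col 2: C + Q ≡ G (mod 10)] C=6 is one option consistent with column 2 (C + Q ≡ G (mod 10), carry-in 1) — take it. So C=6.
Step 6. [col 2: C + Q ≡ G (mod 10)] from column 2 (C=6, Q=5, carry-in 1, digits 1,3,5,6,8 already taken and all letters distinct): G must equal 2 ⇒ G=2.
Step 7. [col 4: I + Q ≡ G (mod 10)] in column 4 we have I+Q≡G with carry-in 0; given Q=5, G=2 and digits 1,2,3,5,6,8 already taken and all letters distinct, that pins I to 7. So I=7.
Step 8. [col 5: V + W ≡ N (mod 10)] column 5: given V=1, W=8, carry-in 1, and digits 1,2,3,5,6,7,8 already taken and all letters distinct, V+W≡N (mod 10) forces N=0 ⇒ N=0.

Answer: C=6, G=2, I=7, N=0, Q=5, U=3, V=1, W=8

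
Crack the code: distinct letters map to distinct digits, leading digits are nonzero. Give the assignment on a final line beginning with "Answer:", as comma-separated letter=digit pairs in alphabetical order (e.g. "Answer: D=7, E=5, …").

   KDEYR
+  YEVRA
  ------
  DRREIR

Step 1. [col 1: R + A ≡ R (mod 10)] from column 1 (nothing yet, carry-in 0, all letters distinct, none taken yet): A must equal 0, so A=0.
Step 2. [col 1: R + A ≡ R (mod 10)] several values work for R in column 1 (R + A ≡ R (mod 10), carry-in 0); try R=5. So R=5.
Step 3. [D] D is the leading digit of a 6-digit sum of two 5-digit numbers; the final carry is exactly 1. So D=1.
Step 4. [col 2: Y + R ≡ I (mod 10)] Y=7 is one option consistent with column 2 (Y + R ≡ I (mod 10), carry-in 0) — take it. So Y=7.
Step 5. [col 2: Y + R ≡ I (mod 10)] column 2 reads Y+R+carry(0)=I with Y=7, R=5; with digits 0,1,5,7 already taken and all letters distinct, the only value for I is 2. So I=2.
Step 6. [col 3: E + V ≡ E (mod 10)] column 3: given nothing yet, carry-in 1, and digits 0,1,2,5,7 already taken and all letters distinct, E+V≡E (mod 10) forces V=9. So V=9.
Step 7. [col 3: E + V ≡ E (mod 10)] column 3 (E + V ≡ E (mod 10), carry-in 1) doesn't pin E yet; pick E=3 and continue ⇒ E=3.
Step 8. [col 5: K + Y ≡ R (mod 10)] in column 5 we have K+Y≡R with carry-in 0; given Y=7, R=5 and digits 0,1,2,3,5,7,9 already taken and all letters distinct, that pins K to 8 ⇒ K=8.

Answer: A=0, D=1, E=3, I=2, K=8, R=5, V=9, Y=7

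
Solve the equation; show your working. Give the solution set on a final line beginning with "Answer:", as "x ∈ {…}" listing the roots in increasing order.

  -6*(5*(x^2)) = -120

Step 1. [-6*(5*(x^2)) = -120] -6·(inner) — divide through by -6. So div: 5*(x^2) = 20.
Step 2. [5*(x^2) = 20] 5·(inner) — divide through by 5, so div: x^2 = 4.
Step 3. [x^2 = 4] √ both sides: 4 ≥ 0 gives two branches. So sqrt: x = 2 or -2.

Answer: x ∈ {-2, 2}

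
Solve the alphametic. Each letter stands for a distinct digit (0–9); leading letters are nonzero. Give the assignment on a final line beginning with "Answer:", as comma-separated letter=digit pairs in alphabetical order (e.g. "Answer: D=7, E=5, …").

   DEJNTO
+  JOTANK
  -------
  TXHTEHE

Step 1. [col 1: O + K ≡ E (mod 10)] several values work for E in column 1 (O + K ≡ E (mod 10), carry-in 0); try E=0, so E=0.
Step 2. [col 1: O + K ≡ E (mod 10)] column 1 (O + K ≡ E (mod 10), carry-in 0) doesn't pin O yet; pick O=3 and continue ⇒ O=3.
Step 3. [T] T is the leading digit of a 7-digit sum of two 6-digit numbers; the final carry is exactly 1, so T=1.
Step 4. [col 1: O + K ≡ E (mod 10)] from column 1 (O=3, E=0, carry-in 0, digits 0,1,3 already taken and all letters distinct): K must equal 7 ⇒ K=7.
Step 5. [col 2: T + N ≡ H (mod 10)] several values work for H in column 2 (T + N ≡ H (mod 10), carry-in 1); try H=4. So H=4.
Step 6. [col 2: T + N ≡ H (mod 10)] from column 2 (T=1, H=4, carry-in 1, digits 0,1,3,4,7 already taken and all letters distinct): N must equal 2, so N=2.
Step 7. [col 3: N + A ≡ E (mod 10)] column 3 reads N+A+carry(0)=E with N=2, E=0; with digits 0,1,2,3,4,7 already taken and all letters distinct, the only value for A is 8, so A=8.
Step 8. [col 4: J + T ≡ T (mod 10)] from column 4 (T=1, carry-in 1, digits 0,1,2,3,4,7,8 already taken and all letters distinct): J must equal 9, so J=9.
Step 9. [col 6: D + J ≡ X (mod 10)] column 6 reads D+J+carry(0)=X with J=9; with digits 0,1,2,3,4,7,8,9 already taken and all letters distinct, the only value for D is 6 ⇒ D=6.
Step 10. [col 6: D + J ≡ X (mod 10)] from column 6 (D=6, J=9, carry-in 0, digits 0,1,2,3,4,6,7,8,9 already taken and all letters distinct): X must equal 5, so X=5.

Answer: A=8, D=6, E=0, H=4, J=9, K=7, N=2, O=3, T=1, X=5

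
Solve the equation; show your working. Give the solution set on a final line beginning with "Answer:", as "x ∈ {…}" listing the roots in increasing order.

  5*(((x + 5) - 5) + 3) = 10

Step 1. [5*(((x + 5) - 5) + 3) = 10] LHS = 5·(…); ÷5 both sides, so div: ((x + 5) - 5) + 3 = 2.
Step 2. [((x + 5) - 5) + 3 = 2] +3 is outermost — subtract 3 both sides. So sub: (x + 5) - 5 = -1.
Step 3. [(x + 5) - 5 = -1] the outer -5 inverts by adding 5 ⇒ sub: x + 5 = 4.
Step 4. [x + 5 = 4] the outer +5 inverts by subtracting 5, so sub: x = -1.

Answer: x ∈ {-1}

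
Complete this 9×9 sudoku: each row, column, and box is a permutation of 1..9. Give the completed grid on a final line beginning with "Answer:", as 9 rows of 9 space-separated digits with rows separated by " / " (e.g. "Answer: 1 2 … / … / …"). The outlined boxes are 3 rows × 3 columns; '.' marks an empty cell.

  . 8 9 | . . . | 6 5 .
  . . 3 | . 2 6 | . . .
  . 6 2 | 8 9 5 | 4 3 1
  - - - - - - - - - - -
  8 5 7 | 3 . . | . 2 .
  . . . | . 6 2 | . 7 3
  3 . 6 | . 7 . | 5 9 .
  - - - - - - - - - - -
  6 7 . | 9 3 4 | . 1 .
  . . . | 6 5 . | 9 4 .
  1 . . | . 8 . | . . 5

Step 1. [r5c3∈{1,4}] in col 3, 1 fits only at r5c3, so r5c3=1.
Step 2. [r9c2∈{2,3,4,9}] r9c2 is the only open cell in row 9 admitting 9, so r9c2=9.
Step 3. [r9c6∈{7}] nothing but 7 survives at r9c6, so r9c6=7.
Step 4. [r2c7∈{7,8}] in col 7, 7 fits only at r2c7, so r2c7=7.
Step 5. [r5c2∈{4}] nothing but 4 survives at r5c2, so r5c2=4.
Step 6. [r1c4∈{1,4,7}] r1c4 is the only open cell in col 4 admitting 7 ⇒ r1c4=7.
Step 7. [r8c6∈{1}] r8c6's peers cover all but 1. So r8c6=1.
Step 8. [r6c4∈{1,4}] r6c4 is the only open cell in row 6 admitting 1. So r6c4=1.
Step 9. [r5c7∈{8}] only 8 remains possible at r5c7. So r5c7=8.
Step 10. [r7c7∈{2}] nothing but 2 survives at r7c7, so r7c7=2.
Step 11. [r7c9∈{8}] only 8 remains possible at r7c9 ⇒ r7c9=8.
Step 12. [r4c5∈{4}] r4c5's peers cover all but 4. So r4c5=4.
Step 13. [r8c2∈{2,3}] r8c2 is the only open cell in row 8 admitting 3 ⇒ r8c2=3.
Step 14. [r2c4∈{4}] r2c4 has the single candidate 4, so r2c4=4.
Step 15. [r6c6∈{8}] nothing but 8 survives at r6c6, so r6c6=8.
Step 16. [r4c6∈{9}] r4c6's peers cover all but 9 ⇒ r4c6=9.
Step 17. [r4c7∈{1}] r4c7 is down to just 1, so r4c7=1.
Step 18. [r4c9∈{6}] only 6 remains possible at r4c9, so r4c9=6.
Step 19. [r7c3∈{5}] only 5 remains possible at r7c3. So r7c3=5.
Step 20. [r2c1∈{5}] only 5 remains possible at r2c1 ⇒ r2c1=5.
Step 21. [r1c5∈{1}] nothing but 1 survives at r1c5, so r1c5=1.
Step 22. [r6c2∈{2}] r6c2's peers cover all but 2. So r6c2=2.
Step 23. [r5c4∈{5}] r5c4 is down to just 5. So r5c4=5.
Step 24. [r5c1∈{9}] r5c1's peers cover all but 9. So r5c1=9.
Step 25. [r9c4∈{2}] r9c4's peers cover all but 2, so r9c4=2.
Step 26. [r6c9∈{4}] r6c9 has the single candidate 4, so r6c9=4.
Step 27. [r8c1∈{2}] r8c1 has the single candidate 2, so r8c1=2.
Step 28. [r3c1∈{7}] r3c1 has the single candidate 7, so r3c1=7.
Step 29. [r8c9∈{7}] nothing but 7 survives at r8c9, so r8c9=7.
Step 30. [r8c3∈{8}] r8c3 has the single candidate 8 ⇒ r8c3=8.
Step 31. [r2c8∈{8}] nothing but 8 survives at r2c8, so r2c8=8.
Step 32. [r1c6∈{3}] only 3 remains possible at r1c6. So r1c6=3.
Step 33. [r2c9∈{9}] r2c9 has the single candidate 9, so r2c9=9.
Step 34. [r9c8∈{6}] only 6 remains possible at r9c8, so r9c8=6.
Step 35. [r9c3∈{4}] only 4 remains possible at r9c3. So r9c3=4.
Step 36. [r1c9∈{2}] r1c9's peers cover all but 2 ⇒ r1c9=2.
Step 37. [r1c1∈{4}] only 4 remains possible at r1c1. So r1c1=4.
Step 38. [r9c7∈{3}] only 3 remains possible at r9c7. So r9c7=3.
Step 39. [r2c2∈{1}] r2c2's peers cover all but 1 ⇒ r2c2=1.

Answer: 4 8 9 7 1 3 6 5 2 / 5 1 3 4 2 6 7 8 9 / 7 6 2 8 9 5 4 3 1 / 8 5 7 3 4 9 1 2 6 / 9 4 1 5 6 2 8 7 3 / 3 2 6 1 7 8 5 9 4 / 6 7 5 9 3 4 2 1 8 / 2 3 8 6 5 1 9 4 7 / 1 9 4 2 8 7 3 6 5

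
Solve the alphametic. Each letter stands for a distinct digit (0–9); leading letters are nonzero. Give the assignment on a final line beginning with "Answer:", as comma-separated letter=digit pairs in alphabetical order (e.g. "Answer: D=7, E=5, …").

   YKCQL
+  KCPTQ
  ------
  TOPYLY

Step 1. [col 1: L + Q ≡ Y (mod 10)] several values work for Q in column 1 (L + Q ≡ Y (mod 10), carry-in 0); try Q=7 ⇒ Q=7.
Step 2. [T] T is the leading digit of a 6-digit sum of two 5-digit numbers; the final carry is exactly 1 ⇒ T=1.
Step 3. [col 1: L + Q ≡ Y (mod 10)] column 1 (L + Q ≡ Y (mod 10), carry-in 0) doesn't pin L yet; pick L=9 and continue. So L=9.
Step 4. [col 1: L + Q ≡ Y (mod 10)] in column 1 we have L+Q≡Y with carry-in 0; given L=9, Q=7 and digits 1,7,9 already taken and all letters distinct, that pins Y to 6. So Y=6.
Step 5. [col 3: C + P ≡ Y (mod 10)] C=4 is one option consistent with column 3 (C + P ≡ Y (mod 10), carry-in 0) — take it. So C=4.
Step 6. [col 3: C + P ≡ Y (mod 10)] in column 3 we have C+P≡Y with carry-in 0; given C=4, Y=6 and digits 1,4,6,7,9 already taken and all letters distinct, that pins P to 2 ⇒ P=2.
Step 7. [col 4: K + C ≡ P (mod 10)] column 4 reads K+C+carry(0)=P with C=4, P=2; with digits 1,2,4,6,7,9 already taken and all letters distinct, the only value for K is 8, so K=8.
Step 8. [col 5: Y + K ≡ O (mod 10)] column 5 reads Y+K+carry(1)=O with Y=6, K=8; with digits 1,2,4,6,7,8,9 already taken and all letters distinct, the only value for O is 5, so O=5.

Answer: C=4, K=8, L=9, O=5, P=2, Q=7, T=1, Y=6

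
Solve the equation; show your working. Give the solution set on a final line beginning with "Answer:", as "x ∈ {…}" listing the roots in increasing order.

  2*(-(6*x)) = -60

Step 1. [2*(-(6*x)) = -60] 2·(inner) — divide through by 2, so div: -(6*x) = -30.
Step 2. [-(6*x) = -30] flip signs both sides. So neg: 6*x = 30.
Step 3. [6*x = 30] 6·(inner) — divide through by 6 ⇒ div: x = 5.

Answer: x ∈ {5}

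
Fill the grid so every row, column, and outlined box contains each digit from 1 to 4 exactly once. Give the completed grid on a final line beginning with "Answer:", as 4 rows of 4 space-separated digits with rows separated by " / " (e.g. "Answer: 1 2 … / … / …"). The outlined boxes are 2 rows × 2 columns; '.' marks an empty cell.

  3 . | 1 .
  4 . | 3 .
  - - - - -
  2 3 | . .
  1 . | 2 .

Step 1. [r1c4∈{2,4}] r1c4 is the only open cell in row 1 admitting 4, so r1c4=4.
Step 2. [r1c2∈{2}] r1c2's peers cover all but 2. So r1c2=2.
Step 3. [r4c4∈{3}] only 3 remains possible at r4c4. So r4c4=3.
Step 4. [r3c4∈{1}] r3c4 has the single candidate 1. So r3c4=1.
Step 5. [r2c4∈{2}] only 2 remains possible at r2c4. So r2c4=2.
Step 6. [r3c3∈{4}] nothing but 4 survives at r3c3, so r3c3=4.
Step 7. [r2c2∈{1}] nothing but 1 survives at r2c2. So r2c2=1.
Step 8. [r4c2∈{4}] nothing but 4 survives at r4c2 ⇒ r4c2=4.

Answer: 3 2 1 4 / 4 1 3 2 / 2 3 4 1 / 1 4 2 3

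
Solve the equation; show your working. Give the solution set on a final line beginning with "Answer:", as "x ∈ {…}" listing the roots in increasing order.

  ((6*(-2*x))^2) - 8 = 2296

Step 1. [((6*(-2*x))^2) - 8 = 2296] peel the -8: add 8 from each side. So sub: (6*(-2*x))^2 = 2304.
Step 2. [(6*(-2*x))^2 = 2304] LHS squared, RHS 2304 ≥ 0: apply √ (±), so sqrt: 6*(-2*x) = 48 or -48.
Step 3. [6*(-2*x) = 48 or -48] 6·(inner) — divide through by 6. So div: -2*x = 8 or -8.
Step 4. [-2*x = 8 or -8] leading coefficient -2: divide by -2 ⇒ div: x = -4 or 4.

Answer: x ∈ {-4, 4}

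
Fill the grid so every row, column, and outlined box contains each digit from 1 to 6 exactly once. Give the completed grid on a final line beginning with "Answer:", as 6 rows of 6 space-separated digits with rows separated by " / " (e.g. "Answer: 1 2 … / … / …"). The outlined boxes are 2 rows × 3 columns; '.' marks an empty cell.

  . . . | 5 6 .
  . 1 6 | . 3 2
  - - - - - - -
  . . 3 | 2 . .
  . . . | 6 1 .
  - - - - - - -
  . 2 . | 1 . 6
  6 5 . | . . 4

Step 1. [r4c2∈{4}] nothing but 4 survives at r4c2 ⇒ r4c2=4.
Step 2. [r4c3∈{2,5}] in col 3, 5 fits only at r4c3. So r4c3=5.
Step 3. [r5c3∈{4}] r5c3 is down to just 4 ⇒ r5c3=4.
Step 4. [r1c1∈{2,3,4}] row 1 places 4 nowhere but r1c1, so r1c1=4.
Step 5. [r5c5∈{5}] r5c5's peers cover all but 5. So r5c5=5.
Step 6. [r3c2∈{6}] only 6 remains possible at r3c2. So r3c2=6.
Step 7. [r2c4∈{4}] r2c4's peers cover all but 4. So r2c4=4.
Step 8. [r2c1∈{5}] r2c1 has the single candidate 5. So r2c1=5.
Step 9. [r1c2∈{3}] nothing but 3 survives at r1c2, so r1c2=3.
Step 10. [r3c5∈{4}] r3c5 has the single candidate 4. So r3c5=4.
Step 11. [r1c3∈{2}] r1c3 has the single candidate 2, so r1c3=2.
Step 12. [r6c5∈{2}] r6c5's peers cover all but 2 ⇒ r6c5=2.
Step 13. [r5c1∈{3}] r5c1's peers cover all but 3, so r5c1=3.
Step 14. [r3c6∈{5}] r3c6's peers cover all but 5. So r3c6=5.
Step 15. [r1c6∈{1}] r1c6 has the single candidate 1, so r1c6=1.
Step 16. [r3c1∈{1}] only 1 remains possible at r3c1 ⇒ r3c1=1.
Step 17. [r4c1∈{2}] nothing but 2 survives at r4c1. So r4c1=2.
Step 18. [r6c3∈{1}] r6c3's peers cover all but 1. So r6c3=1.
Step 19. [r6c4∈{3}] r6c4 is down to just 3, so r6c4=3.
Step 20. [r4c6∈{3}] r4c6 is down to just 3. So r4c6=3.

Answer: 4 3 2 5 6 1 / 5 1 6 4 3 2 / 1 6 3 2 4 5 / 2 4 5 6 1 3 / 3 2 4 1 5 6 / 6 5 1 3 2 4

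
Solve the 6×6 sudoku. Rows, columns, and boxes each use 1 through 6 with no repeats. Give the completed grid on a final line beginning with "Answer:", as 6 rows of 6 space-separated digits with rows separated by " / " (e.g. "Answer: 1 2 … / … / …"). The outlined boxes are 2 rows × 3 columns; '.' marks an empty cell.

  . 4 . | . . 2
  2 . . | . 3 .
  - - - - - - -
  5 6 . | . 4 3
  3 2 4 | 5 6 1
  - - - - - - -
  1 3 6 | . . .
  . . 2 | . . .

Step 1. [r2c2∈{1,5}] in col 2, 1 fits only at r2c2, so r2c2=1.
Step 2. [r6c4∈{1,3,4,6}] row 6 places 3 nowhere but r6c4, so r6c4=3.
Step 3. [r6c6∈{4,5,6}] 6 has one home in row 6: r6c6 ⇒ r6c6=6.
Step 4. [r2c3∈{5}] nothing but 5 survives at r2c3 ⇒ r2c3=5.
Step 5. [r1c5∈{1,5}] r1c5 is the only open cell in row 1 admitting 5 ⇒ r1c5=5.
Step 6. [r2c6∈{4}] only 4 remains possible at r2c6, so r2c6=4.
Step 7. [r1c1∈{6}] r1c1's peers cover all but 6, so r1c1=6.
Step 8. [r3c4∈{2}] r3c4's peers cover all but 2. So r3c4=2.
Step 9. [r1c3∈{3}] r1c3 is down to just 3 ⇒ r1c3=3.
Step 10. [r6c2∈{5}] r6c2's peers cover all but 5, so r6c2=5.
Step 11. [r5c5∈{2}] only 2 remains possible at r5c5. So r5c5=2.
Step 12. [r1c4∈{1}] only 1 remains possible at r1c4, so r1c4=1.
Step 13. [r2c4∈{6}] nothing but 6 survives at r2c4, so r2c4=6.
Step 14. [r5c4∈{4}] nothing but 4 survives at r5c4 ⇒ r5c4=4.
Step 15. [r3c3∈{1}] r3c3 is down to just 1, so r3c3=1.
Step 16. [r6c1∈{4}] r6c1 is down to just 4. So r6c1=4.
Step 17. [r6c5∈{1}] r6c5 has the single candidate 1 ⇒ r6c5=1.
Step 18. [r5c6∈{5}] r5c6's peers cover all but 5, so r5c6=5.

Answer: 6 4 3 1 5 2 / 2 1 5 6 3 4 / 5 6 1 2 4 3 / 3 2 4 5 6 1 / 1 3 6 4 2 5 / 4 5 2 3 1 6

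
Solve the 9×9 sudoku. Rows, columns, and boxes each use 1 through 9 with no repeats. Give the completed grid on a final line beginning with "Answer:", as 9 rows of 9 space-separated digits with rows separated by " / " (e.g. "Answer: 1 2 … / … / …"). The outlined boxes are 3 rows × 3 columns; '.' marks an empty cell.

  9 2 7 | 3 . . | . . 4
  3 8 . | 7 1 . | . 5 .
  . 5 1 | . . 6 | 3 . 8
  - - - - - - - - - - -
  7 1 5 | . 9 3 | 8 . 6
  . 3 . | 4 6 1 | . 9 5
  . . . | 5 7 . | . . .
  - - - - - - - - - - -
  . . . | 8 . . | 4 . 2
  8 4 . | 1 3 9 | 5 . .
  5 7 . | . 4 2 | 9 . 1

Step 1. [r2c3∈{4,6}] r2c3 is the only open cell in box 1 admitting 6 ⇒ r2c3=6.
Step 2. [r6c3∈{2,4,8,9}] 4 has one home in col 3: r6c3. So r6c3=4.
Step 3. [r8c8∈{6,7}] row 8 places 6 nowhere but r8c8 ⇒ r8c8=6.
Step 4. [r2c7∈{2}] r2c7 has the single candidate 2 ⇒ r2c7=2.
Step 5. [r4c4∈{2}] r4c4 has the single candidate 2. So r4c4=2.
Step 6. [r6c8∈{1,2,3}] 2 has one home in col 8: r6c8 ⇒ r6c8=2.
Step 7. [r6c2∈{6,9}] across row 6, 9 lands solely at r6c2, so r6c2=9.
Step 8. [r7c6∈{5,7}] in col 6, 7 fits only at r7c6 ⇒ r7c6=7.
Step 9. [r7c8∈{3}] r7c8's peers cover all but 3, so r7c8=3.
Step 10. [r1c5∈{5,8}] col 5 places 8 nowhere but r1c5, so r1c5=8.
Step 11. [r7c2∈{6}] nothing but 6 survives at r7c2 ⇒ r7c2=6.
Step 12. [r5c1∈{2}] only 2 remains possible at r5c1, so r5c1=2.
Step 13. [r1c7∈{1,6}] in row 1, 6 fits only at r1c7 ⇒ r1c7=6.
Step 14. [r1c6∈{5}] r1c6 is down to just 5. So r1c6=5.
Step 15. [r2c6∈{4}] only 4 remains possible at r2c6. So r2c6=4.
Step 16. [r7c5∈{5}] only 5 remains possible at r7c5, so r7c5=5.
Step 17. [r9c4∈{6}] r9c4 is down to just 6, so r9c4=6.
Step 18. [r6c7∈{1}] r6c7's peers cover all but 1, so r6c7=1.
Step 19. [r2c9∈{9}] only 9 remains possible at r2c9 ⇒ r2c9=9.
Step 20. [r9c3∈{3}] only 3 remains possible at r9c3, so r9c3=3.
Step 21. [r7c1∈{1}] r7c1's peers cover all but 1, so r7c1=1.
Step 22. [r1c8∈{1}] r1c8 is down to just 1 ⇒ r1c8=1.
Step 23. [r4c8∈{4}] r4c8's peers cover all but 4. So r4c8=4.
Step 24. [r3c4∈{9}] r3c4 is down to just 9, so r3c4=9.
Step 25. [r9c8∈{8}] only 8 remains possible at r9c8. So r9c8=8.
Step 26. [r6c9∈{3}] nothing but 3 survives at r6c9 ⇒ r6c9=3.
Step 27. [r3c1∈{4}] nothing but 4 survives at r3c1, so r3c1=4.
Step 28. [r6c1∈{6}] r6c1's peers cover all but 6 ⇒ r6c1=6.
Step 29. [r5c3∈{8}] nothing but 8 survives at r5c3. So r5c3=8.
Step 30. [r3c5∈{2}] r3c5 has the single candidate 2. So r3c5=2.
Step 31. [r8c3∈{2}] r8c3's peers cover all but 2, so r8c3=2.
Step 32. [r8c9∈{7}] r8c9 is down to just 7, so r8c9=7.
Step 33. [r6c6∈{8}] r6c6 has the single candidate 8 ⇒ r6c6=8.
Step 34. [r7c3∈{9}] nothing but 9 survives at r7c3. So r7c3=9.
Step 35. [r5c7∈{7}] r5c7 has the single candidate 7 ⇒ r5c7=7.
Step 36. [r3c8∈{7}] only 7 remains possible at r3c8, so r3c8=7.

Answer: 9 2 7 3 8 5 6 1 4 / 3 8 6 7 1 4 2 5 9 / 4 5 1 9 2 6 3 7 8 / 7 1 5 2 9 3 8 4 6 / 2 3 8 4 6 1 7 9 5 / 6 9 4 5 7 8 1 2 3 / 1 6 9 8 5 7 4 3 2 / 8 4 2 1 3 9 5 6 7 / 5 7 3 6 4 2 9 8 1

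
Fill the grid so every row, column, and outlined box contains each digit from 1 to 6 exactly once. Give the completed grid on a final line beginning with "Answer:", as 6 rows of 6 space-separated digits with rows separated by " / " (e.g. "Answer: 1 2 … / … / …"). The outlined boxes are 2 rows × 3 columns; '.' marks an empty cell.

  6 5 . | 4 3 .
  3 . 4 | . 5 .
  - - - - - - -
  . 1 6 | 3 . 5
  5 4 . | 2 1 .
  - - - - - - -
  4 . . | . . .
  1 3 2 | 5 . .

Step 1. [r5c2∈{6}] r5c2's peers cover all but 6, so r5c2=6.
Step 2. [r1c6∈{1,2}] across row 1, 2 lands solely at r1c6. So r1c6=2.
Step 3. [r4c6∈{6}] only 6 remains possible at r4c6. So r4c6=6.
Step 4. [r5c4∈{1}] r5c4 is down to just 1, so r5c4=1.
Step 5. [r6c5∈{4,6}] across row 6, 6 lands solely at r6c5. So r6c5=6.
Step 6. [r6c6∈{4}] only 4 remains possible at r6c6. So r6c6=4.
Step 7. [r1c3∈{1}] r1c3 has the single candidate 1, so r1c3=1.
Step 8. [r2c6∈{1}] r2c6's peers cover all but 1, so r2c6=1.
Step 9. [r2c2∈{2}] r2c2 has the single candidate 2. So r2c2=2.
Step 10. [r2c4∈{6}] r2c4 has the single candidate 6 ⇒ r2c4=6.
Step 11. [r5c6∈{3}] r5c6's peers cover all but 3 ⇒ r5c6=3.
Step 12. [r5c5∈{2}] only 2 remains possible at r5c5, so r5c5=2.
Step 13. [r3c1∈{2}] r3c1's peers cover all but 2 ⇒ r3c1=2.
Step 14. [r3c5∈{4}] r3c5's peers cover all but 4. So r3c5=4.
Step 15. [r4c3∈{3}] r4c3 has the single candidate 3 ⇒ r4c3=3.
Step 16. [r5c3∈{5}] r5c3 has the single candidate 5 ⇒ r5c3=5.

Answer: 6 5 1 4 3 2 / 3 2 4 6 5 1 / 2 1 6 3 4 5 / 5 4 3 2 1 6 / 4 6 5 1 2 3 / 1 3 2 5 6 4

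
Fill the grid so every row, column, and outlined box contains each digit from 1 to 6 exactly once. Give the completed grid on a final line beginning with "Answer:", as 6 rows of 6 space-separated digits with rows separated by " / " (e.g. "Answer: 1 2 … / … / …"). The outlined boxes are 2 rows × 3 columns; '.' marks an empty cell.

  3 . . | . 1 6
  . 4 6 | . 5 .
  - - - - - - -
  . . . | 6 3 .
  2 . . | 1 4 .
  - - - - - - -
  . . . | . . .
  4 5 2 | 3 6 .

Step 1. [r3c1∈{1,5}] r3c1 is the only open cell in col 1 admitting 5 ⇒ r3c1=5.
Step 2. [r5c6∈{1,2,4,5}] in col 6, 4 fits only at r5c6, so r5c6=4.
Step 3. [r2c4∈{2}] nothing but 2 survives at r2c4. So r2c4=2.
Step 4. [r4c3∈{3}] r4c3's peers cover all but 3 ⇒ r4c3=3.
Step 5. [r5c3∈{1}] r5c3 is down to just 1 ⇒ r5c3=1.
Step 6. [r4c2∈{6}] nothing but 6 survives at r4c2, so r4c2=6.
Step 7. [r1c2∈{2}] only 2 remains possible at r1c2, so r1c2=2.
Step 8. [r1c4∈{4}] r1c4's peers cover all but 4. So r1c4=4.
Step 9. [r5c4∈{5}] r5c4 has the single candidate 5, so r5c4=5.
Step 10. [r4c6∈{5}] r4c6 is down to just 5, so r4c6=5.
Step 11. [r5c1∈{6}] r5c1 has the single candidate 6. So r5c1=6.
Step 12. [r3c3∈{4}] only 4 remains possible at r3c3, so r3c3=4.
Step 13. [r3c2∈{1}] r3c2's peers cover all but 1. So r3c2=1.
Step 14. [r1c3∈{5}] only 5 remains possible at r1c3, so r1c3=5.
Step 15. [r2c1∈{1}] r2c1 has the single candidate 1. So r2c1=1.
Step 16. [r2c6∈{3}] only 3 remains possible at r2c6. So r2c6=3.
Step 17. [r3c6∈{2}] r3c6 is down to just 2 ⇒ r3c6=2.
Step 18. [r6c6∈{1}] nothing but 1 survives at r6c6, so r6c6=1.
Step 19. [r5c5∈{2}] r5c5 is down to just 2. So r5c5=2.
Step 20. [r5c2∈{3}] only 3 remains possible at r5c2 ⇒ r5c2=3.

Answer: 3 2 5 4 1 6 / 1 4 6 2 5 3 / 5 1 4 6 3 2 / 2 6 3 1 4 5 / 6 3 1 5 2 4 / 4 5 2 3 6 1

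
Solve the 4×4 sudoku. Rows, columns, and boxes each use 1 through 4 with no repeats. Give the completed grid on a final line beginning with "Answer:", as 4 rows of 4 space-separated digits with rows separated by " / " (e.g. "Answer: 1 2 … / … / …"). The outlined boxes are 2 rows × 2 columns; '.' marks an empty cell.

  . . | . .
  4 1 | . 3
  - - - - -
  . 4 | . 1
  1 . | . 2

Step 1. [r4c2∈{3}] r4c2's peers cover all but 3 ⇒ r4c2=3.
Step 2. [r1c2∈{2}] only 2 remains possible at r1c2. So r1c2=2.
Step 3. [r1c4∈{4}] r1c4 is down to just 4. So r1c4=4.
Step 4. [r4c3∈{4}] only 4 remains possible at r4c3 ⇒ r4c3=4.
Step 5. [r1c3∈{1}] r1c3 has the single candidate 1. So r1c3=1.
Step 6. [r3c1∈{2}] nothing but 2 survives at r3c1, so r3c1=2.
Step 7. [r1c1∈{3}] r1c1's peers cover all but 3, so r1c1=3.
Step 8. [r3c3∈{3}] nothing but 3 survives at r3c3 ⇒ r3c3=3.
Step 9. [r2c3∈{2}] r2c3's peers cover all but 2, so r2c3=2.

Answer: 3 2 1 4 / 4 1 2 3 / 2 4 3 1 / 1 3 4 2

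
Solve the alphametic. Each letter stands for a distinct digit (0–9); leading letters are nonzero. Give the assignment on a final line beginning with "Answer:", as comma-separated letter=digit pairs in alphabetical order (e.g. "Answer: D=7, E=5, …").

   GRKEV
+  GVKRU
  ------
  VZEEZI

Step 1. [col 1: V + U ≡ I (mod 10)] several values work for V in column 1 (V + U ≡ I (mod 10), carry-in 0); try V=1, so V=1.
Step 2. [col 1: V + U ≡ I (mod 10)] column 1 (V + U ≡ I (mod 10), carry-in 0) doesn't pin I yet; pick I=4 and continue, so I=4.
Step 3. [col 1: V + U ≡ I (mod 10)] column 1: given V=1, I=4, carry-in 0, and digits 1,4 already taken and all letters distinct, V+U≡I (mod 10) forces U=3, so U=3.
Step 4. [col 2: E + R ≡ Z (mod 10)] column 2 (E + R ≡ Z (mod 10), carry-in 0) doesn't pin E yet; pick E=7 and continue. So E=7.
Step 5. [col 2: E + R ≡ Z (mod 10)] Z=2 is one option consistent with column 2 (E + R ≡ Z (mod 10), carry-in 0) — take it, so Z=2.
Step 6. [col 2: E + R ≡ Z (mod 10)] from column 2 (E=7, Z=2, carry-in 0, digits 1,2,3,4,7 already taken and all letters distinct): R must equal 5. So R=5.
Step 7. [col 3: K + K ≡ E (mod 10)] in column 3 we have K+K≡E with carry-in 1; given E=7 and digits 1,2,3,4,5,7 already taken and all letters distinct, that pins K to 8, so K=8.
Step 8. [col 5: G + G ≡ Z (mod 10)] column 5: given Z=2, carry-in 0, and digits 1,2,3,4,5,7,8 already taken and all letters distinct, G+G≡Z (mod 10) forces G=6, so G=6.

Answer: E=7, G=6, I=4, K=8, R=5, U=3, V=1, Z=2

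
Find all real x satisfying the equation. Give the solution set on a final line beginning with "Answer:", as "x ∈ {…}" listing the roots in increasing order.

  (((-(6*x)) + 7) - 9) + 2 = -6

Step 1. [(((-(6*x)) + 7) - 9) + 2 = -6] peel the +2: subtract 2 from each side ⇒ sub: ((-(6*x)) + 7) - 9 = -8.
Step 2. [((-(6*x)) + 7) - 9 = -8] the outer -9 inverts by adding 9, so sub: (-(6*x)) + 7 = 1.
Step 3. [(-(6*x)) + 7 = 1] the outer +7 inverts by subtracting 7. So sub: -(6*x) = -6.
Step 4. [-(6*x) = -6] flip signs both sides ⇒ neg: 6*x = 6.
Step 5. [6*x = 6] leading coefficient 6: divide by 6. So div: x = 1.

Answer: x ∈ {1}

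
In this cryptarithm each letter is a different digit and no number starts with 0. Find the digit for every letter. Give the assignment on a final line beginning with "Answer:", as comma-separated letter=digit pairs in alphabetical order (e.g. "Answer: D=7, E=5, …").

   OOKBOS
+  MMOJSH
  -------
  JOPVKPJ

Step 1. [col 1: S + H ≡ J (mod 10)] H=3 is one option consistent with column 1 (S + H ≡ J (mod 10), carry-in 0) — take it ⇒ H=3.
Step 2. [col 1: S + H ≡ J (mod 10)] no forcing yet in column 1 (carry-in 0); S=8 is free and consistent — try it, so S=8.
Step 3. [col 1: S + H ≡ J (mod 10)] column 1: given S=8, H=3, carry-in 0, and digits 3,8 already taken and all letters distinct, S+H≡J (mod 10) forces J=1. So J=1.
Step 4. [col 2: O + S ≡ P (mod 10)] O=5 is one option consistent with column 2 (O + S ≡ P (mod 10), carry-in 1) — take it ⇒ O=5.
Step 5. [col 2: O + S ≡ P (mod 10)] column 2 reads O+S+carry(1)=P with O=5, S=8; with digits 1,3,5,8 already taken and all letters distinct, the only value for P is 4 ⇒ P=4.
Step 6. [col 3: B + J ≡ K (mod 10)] column 3 (B + J ≡ K (mod 10), carry-in 1) doesn't pin K yet; pick K=2 and continue, so K=2.
Step 7. [col 3: B + J ≡ K (mod 10)] column 3 reads B+J+carry(1)=K with J=1, K=2; with digits 1,2,3,4,5,8 already taken and all letters distinct, the only value for B is 0. So B=0.
Step 8. [col 4: K + O ≡ V (mod 10)] column 4 reads K+O+carry(0)=V with K=2, O=5; with digits 0,1,2,3,4,5,8 already taken and all letters distinct, the only value for V is 7, so V=7.
Step 9. [col 5: O + M ≡ P (mod 10)] column 5 reads O+M+carry(0)=P with O=5, P=4; with digits 0,1,2,3,4,5,7,8 already taken and all letters distinct, the only value for M is 9. So M=9.

Answer: B=0, H=3, J=1, K=2, M=9, O=5, P=4, S=8, V=7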